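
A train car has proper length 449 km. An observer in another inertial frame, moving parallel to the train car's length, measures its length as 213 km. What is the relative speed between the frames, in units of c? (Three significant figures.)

0.880c

Length contraction gives γ = L₀/L = 449/213 = 2.108.
β = √(1 − 1/γ²) = √0.77496 = 0.880.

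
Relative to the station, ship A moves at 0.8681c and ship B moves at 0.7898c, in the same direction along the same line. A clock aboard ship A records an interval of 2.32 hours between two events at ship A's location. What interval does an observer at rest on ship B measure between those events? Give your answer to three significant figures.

Speed of ship A in ship B's frame: u = (v_A − v_B)/(1 − v_A v_B/c²) = (0.8681 − 0.7898)/(1 − 0.8681×0.7898) = 0.0783/0.31437462 = 0.24907; |u| = 0.24907c.
γ for this relative speed: γ = 1/√(1 − 0.0620359) = 1.0325.
Ship A's interval is proper; time dilation gives Δt_B = γΔτ = 1.0325 × 2.32 hours = 2.40 hours.

2.40 hours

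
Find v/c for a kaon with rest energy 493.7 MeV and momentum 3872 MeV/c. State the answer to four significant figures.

0.9920

pc/(mc²) = 3872/493.7 = 7.8428 = βγ = β/√(1−β²).
So β² = x²/(1 + x²) with x = 7.8428: x² = 61.5095, β² = 61.5095/62.5095 = 0.984002, β = 0.9920.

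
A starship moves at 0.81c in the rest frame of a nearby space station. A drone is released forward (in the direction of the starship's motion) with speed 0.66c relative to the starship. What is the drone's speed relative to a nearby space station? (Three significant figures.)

Relativistic velocity addition: u = (u' + v)/(1 + u'v/c²), with u' = 0.66c and v = 0.81c.
Numerator: 0.66 + 0.81 = 1.47. Denominator: 1 + (0.66)(0.81) = 1.5346.
u = 1.47/1.5346 = 0.9579, so the speed is 0.958c.

0.958c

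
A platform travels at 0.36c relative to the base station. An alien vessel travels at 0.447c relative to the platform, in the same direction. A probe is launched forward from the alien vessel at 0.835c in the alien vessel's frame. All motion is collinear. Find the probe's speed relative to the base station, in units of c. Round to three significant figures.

Apply u = (u'+v)/(1+u'v) twice. Probe in the platform frame: (0.835+0.447)/(1+0.835·0.447) = 1.282/1.373245 = 0.93356c.
That velocity, transformed to the rest frame of the base station: (0.93356+0.36)/(1+0.93356·0.36) = 1.29356/1.3360816 = 0.96817c.

0.968c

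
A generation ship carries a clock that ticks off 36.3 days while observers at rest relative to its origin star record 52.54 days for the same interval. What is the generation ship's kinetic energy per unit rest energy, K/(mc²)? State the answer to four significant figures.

0.4474

The time-dilation ratio gives γ = 52.54/36.3 = 1.44738.
Since K = (γ−1)mc², K/(mc²) = 1.44738 − 1 = 0.4474.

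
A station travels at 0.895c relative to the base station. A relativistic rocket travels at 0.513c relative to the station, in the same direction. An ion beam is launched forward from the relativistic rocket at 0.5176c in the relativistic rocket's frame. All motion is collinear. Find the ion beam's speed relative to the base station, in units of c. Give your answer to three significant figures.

Apply u = (u'+v)/(1+u'v) twice. Ion beam in the station frame: (0.5176+0.513)/(1+0.5176·0.513) = 1.0306/1.2655288 = 0.81436c.
That velocity, transformed to the rest frame of the base station: (0.81436+0.895)/(1+0.81436·0.895) = 1.70936/1.7288522 = 0.98873c.

0.989c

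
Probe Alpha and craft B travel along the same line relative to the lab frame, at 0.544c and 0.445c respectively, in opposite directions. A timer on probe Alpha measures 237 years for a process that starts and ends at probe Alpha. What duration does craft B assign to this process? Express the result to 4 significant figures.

Transform probe Alpha's velocity into craft B's frame: (0.544 + 0.445)/(1 + 0.544·0.445) = 0.989/1.24208, so the relative speed is 0.79625c.
γ for this relative speed: γ = 1/√(1 − 0.634014) = 1.653.
The clock on probe Alpha records proper time, so craft B measures Δt = γΔτ = 1.653 × 237 = 391.8 years.

391.8 years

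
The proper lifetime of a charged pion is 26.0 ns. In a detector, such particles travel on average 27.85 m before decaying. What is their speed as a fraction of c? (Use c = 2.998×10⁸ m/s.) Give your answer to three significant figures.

d = βγcτ ⇒ βγ = d/(cτ) = 27.85 m / (7.7948 m) = 3.5729.
β = (βγ)/√(1+(βγ)²) = 3.5729/√13.7656 = 0.963.

0.963c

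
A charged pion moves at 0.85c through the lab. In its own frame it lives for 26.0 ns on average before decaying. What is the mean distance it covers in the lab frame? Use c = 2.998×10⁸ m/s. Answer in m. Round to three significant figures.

12.6 m

γ = 1/√(1 − β²) = 1/√(1 − 0.7225) = 1/√0.2775 = 1/0.526783 = 1.8983.
Lab-frame lifetime: Δt = γτ = 1.8983 × 26.0 ns = 49.356 ns.
Distance: d = vΔt = 0.85 × 2.998×10⁸ m/s × 4.9356×10^-8 s = 12.6 m.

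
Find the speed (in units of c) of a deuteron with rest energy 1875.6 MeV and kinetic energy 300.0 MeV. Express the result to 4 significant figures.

K = (γ−1)mc², so γ = 1 + 300.0/1875.6 = 1.1599.
Then v/c = √(1 − γ⁻²) = √(1 − 0.743291) = √0.256709 = 0.5067.

0.5067c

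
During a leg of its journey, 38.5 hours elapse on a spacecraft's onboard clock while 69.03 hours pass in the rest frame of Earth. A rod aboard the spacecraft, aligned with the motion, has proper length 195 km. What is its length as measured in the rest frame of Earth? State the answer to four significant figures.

The time-dilation ratio gives γ = 69.03/38.5 = 1.79299.
The rod contracts by the same γ: 195 km / 1.79299 = 108.8 km.

108.8 km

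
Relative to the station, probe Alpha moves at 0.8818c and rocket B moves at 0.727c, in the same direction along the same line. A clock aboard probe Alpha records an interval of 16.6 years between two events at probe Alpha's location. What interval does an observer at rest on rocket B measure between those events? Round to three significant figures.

18.4 years

The velocity of probe Alpha relative to rocket B is (0.8818 − 0.727)c / (1 − 0.8818×0.727) = 0.43128c; relative speed 0.43128c.
γ for this relative speed: γ = 1/√(1 − 0.186002) = 1.1084.
The clock on probe Alpha records proper time, so rocket B measures Δt = γΔτ = 1.1084 × 16.6 = 18.4 years.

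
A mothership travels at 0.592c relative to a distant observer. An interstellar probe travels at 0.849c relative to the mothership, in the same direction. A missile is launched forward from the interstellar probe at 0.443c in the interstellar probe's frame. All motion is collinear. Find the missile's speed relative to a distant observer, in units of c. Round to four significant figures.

Compose velocities in two stages. Stage 1 (into S'): u₁ = (0.443+0.849)/(1+0.443×0.849) = 0.93888.
Stage 2 (into S): u = (0.93888+0.592)/(1+0.93888×0.592) = 0.98397, so the speed is 0.9840c.

0.9840c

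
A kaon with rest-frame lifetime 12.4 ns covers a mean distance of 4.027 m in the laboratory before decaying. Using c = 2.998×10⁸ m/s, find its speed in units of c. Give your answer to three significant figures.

Lab distance = (lab lifetime)·v = γτ·βc, so βγ = d/(cτ) = 4.027/(2.998×10⁸ × 1.240×10^-8) = 1.0832.
With βγ = 1.0832: γ² = 1 + (βγ)² = 2.17332, and β = (βγ)/γ = 1.0832/1.47422 = 0.735.

0.735c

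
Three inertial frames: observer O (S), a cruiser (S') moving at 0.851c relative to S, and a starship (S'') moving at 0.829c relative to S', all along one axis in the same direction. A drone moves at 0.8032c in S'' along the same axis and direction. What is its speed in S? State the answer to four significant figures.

Apply u = (u'+v)/(1+u'v) twice. Drone in the cruiser frame: (0.8032+0.829)/(1+0.8032·0.829) = 1.6322/1.6658528 = 0.9798c.
That velocity, transformed to the rest frame of observer O: (0.9798+0.851)/(1+0.9798·0.851) = 1.8308/1.8338098 = 0.99836c.

0.9984c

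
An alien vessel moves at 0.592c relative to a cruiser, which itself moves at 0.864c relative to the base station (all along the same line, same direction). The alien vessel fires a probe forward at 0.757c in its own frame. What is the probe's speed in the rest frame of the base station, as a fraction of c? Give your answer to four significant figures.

Compose velocities in two stages. Stage 1 (into S'): u₁ = (0.757+0.592)/(1+0.757×0.592) = 0.93154.
Stage 2 (into S): u = (0.93154+0.864)/(1+0.93154×0.864) = 0.99484, so the speed is 0.9948c.

0.9948c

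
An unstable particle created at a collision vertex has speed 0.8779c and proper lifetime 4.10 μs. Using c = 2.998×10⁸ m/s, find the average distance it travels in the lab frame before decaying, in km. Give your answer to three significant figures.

2.25 km

γ = 1/√(1 − β²) = 1/√(1 − 0.77070841) = 1/√0.22929159 = 1/0.478844 = 2.0884.
Lab-frame lifetime: Δt = γτ = 2.0884 × 4.10 μs = 8.5624 μs.
Distance: d = vΔt = 0.8779 × 2.998×10⁸ m/s × 8.5624×10^-6 s = 2250 m = 2.25 km.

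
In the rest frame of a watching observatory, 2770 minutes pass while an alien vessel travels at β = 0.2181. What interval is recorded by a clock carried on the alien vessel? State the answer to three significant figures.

2700 minutes

γ = 1/√(1 − β²) = 1/√(1 − 0.04756761) = 1/√0.95243239 = 1/0.975926 = 1.0247.
The moving clock records proper time: Δτ = Δt/γ = 2770/1.0247 = 2700 minutes.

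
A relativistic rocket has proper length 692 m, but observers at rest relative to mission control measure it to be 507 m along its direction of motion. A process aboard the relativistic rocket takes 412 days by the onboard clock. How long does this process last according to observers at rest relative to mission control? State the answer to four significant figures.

γ = L₀/L = 692/507 = 1.36489.
Δt = γΔτ = 1.36489 × 412 = 562.3 days.

562.3 days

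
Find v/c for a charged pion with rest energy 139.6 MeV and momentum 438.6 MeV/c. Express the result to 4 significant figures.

0.9529

pc/(mc²) = 438.6/139.6 = 3.1418 = βγ = β/√(1−β²).
So β² = x²/(1 + x²) with x = 3.1418: x² = 9.87091, β² = 9.87091/10.87091 = 0.908011, β = 0.9529.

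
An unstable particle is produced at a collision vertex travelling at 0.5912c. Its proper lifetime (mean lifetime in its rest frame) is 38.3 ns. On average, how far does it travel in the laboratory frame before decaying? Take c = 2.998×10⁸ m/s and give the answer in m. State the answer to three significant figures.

8.42 m

With β = 0.5912, γ = 1/√(1 − 0.5912²) = 1/√0.65048256 = 1.2399.
Lab-frame lifetime: Δt = γτ = 1.2399 × 38.3 ns = 47.488 ns.
Distance: d = vΔt = 0.5912 × 2.998×10⁸ m/s × 4.7488×10^-8 s = 8.42 m.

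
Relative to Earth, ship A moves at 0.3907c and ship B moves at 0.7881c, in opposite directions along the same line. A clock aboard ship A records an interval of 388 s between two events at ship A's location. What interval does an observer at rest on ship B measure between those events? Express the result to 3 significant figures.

The velocity of ship A relative to ship B is (0.3907 + 0.7881)c / (1 + 0.3907×0.7881) = 0.90128c; relative speed 0.90128c.
At |u| = 0.90128c, γ = (1 − 0.812306)^(−1/2) = 2.3082.
The clock on ship A records proper time, so ship B measures Δt = γΔτ = 2.3082 × 388 = 896 s.

896 s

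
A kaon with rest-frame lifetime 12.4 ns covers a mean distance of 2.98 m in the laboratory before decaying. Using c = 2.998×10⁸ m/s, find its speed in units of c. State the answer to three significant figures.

0.625c

Lab distance = (lab lifetime)·v = γτ·βc, so βγ = d/(cτ) = 2.980/(2.998×10⁸ × 1.240×10^-8) = 0.80161.
With βγ = 0.80161: γ² = 1 + (βγ)² = 1.642579, and β = (βγ)/γ = 0.80161/1.28163 = 0.625.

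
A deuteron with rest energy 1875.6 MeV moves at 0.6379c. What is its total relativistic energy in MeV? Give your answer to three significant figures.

γ = 1/√(1 − β²) = 1/√(1 − 0.40691641) = 1/√0.59308359 = 1/0.770119 = 1.2985.
Total energy: E = γmc² = 1.2985 × 1875.6 MeV = 2440 MeV.

2440 MeV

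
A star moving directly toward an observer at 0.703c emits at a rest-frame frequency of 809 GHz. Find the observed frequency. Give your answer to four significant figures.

Relativistic Doppler (source moving toward): f_obs = f_src · √((1+β)/(1−β)).
With β = 0.703: factor = √(1.703/0.297) = 2.3946.
f_obs = 809 × 2.3946 = 1937 GHz.

1937 GHz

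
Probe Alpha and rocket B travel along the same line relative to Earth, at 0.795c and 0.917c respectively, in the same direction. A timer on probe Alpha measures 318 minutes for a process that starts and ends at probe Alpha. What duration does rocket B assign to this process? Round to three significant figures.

Speed of probe Alpha in rocket B's frame: u = (v_A − v_B)/(1 − v_A v_B/c²) = (0.795 − 0.917)/(1 − 0.795×0.917) = −0.122/0.270985 = −0.45021; |u| = 0.45021c.
At |u| = 0.45021c, γ = (1 − 0.202689)^(−1/2) = 1.1199.
Probe Alpha's interval is proper; time dilation gives Δt_B = γΔτ = 1.1199 × 318 minutes = 356 minutes.

356 minutes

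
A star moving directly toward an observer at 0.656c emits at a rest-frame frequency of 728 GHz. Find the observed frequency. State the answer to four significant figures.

1597 GHz

Relativistic Doppler (source moving toward): f_obs = f_src · √((1+β)/(1−β)).
With β = 0.656: factor = √(1.656/0.344) = 2.1941.
f_obs = 728 × 2.1941 = 1597 GHz.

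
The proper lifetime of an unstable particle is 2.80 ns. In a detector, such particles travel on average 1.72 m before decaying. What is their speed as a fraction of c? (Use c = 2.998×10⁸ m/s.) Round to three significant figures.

Let x = d/(cτ) = 1.720 m / (2.998×10⁸ m/s × 2.800×10^-9 s) = 2.049. Since d = βγcτ, x = βγ = β/√(1−β²).
Solving: β² = x²/(1+x²) = 4.1984/5.1984 = 0.807633, so β = 0.899.

0.899c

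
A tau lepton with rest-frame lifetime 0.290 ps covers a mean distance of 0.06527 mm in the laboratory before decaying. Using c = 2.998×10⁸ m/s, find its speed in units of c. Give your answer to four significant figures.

Let x = d/(cτ) = 6.527×10^-5 m / (2.998×10⁸ m/s × 2.900×10^-13 s) = 0.75073. Since d = βγcτ, x = βγ = β/√(1−β²).
Solving: β² = x²/(1+x²) = 0.563596/1.563596 = 0.360449, so β = 0.6004.

0.6004c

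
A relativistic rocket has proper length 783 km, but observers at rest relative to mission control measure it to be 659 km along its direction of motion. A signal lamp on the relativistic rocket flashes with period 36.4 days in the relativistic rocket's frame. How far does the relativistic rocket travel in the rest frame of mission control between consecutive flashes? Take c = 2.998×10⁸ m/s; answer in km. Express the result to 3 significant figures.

6.05×10^11 km

Length contraction gives γ = L₀/L = 783/659 = 1.18816.
β = √(1 − 1/γ²) = 0.54004. Lab-frame period = γτ = 1.18816×36.4 days = 43.249 days. Distance = βc × γτ = 0.54004 × 2.998×10⁸ m/s × 3736713.6 s = 6.0499×10^14 m = 6.05×10^11 km.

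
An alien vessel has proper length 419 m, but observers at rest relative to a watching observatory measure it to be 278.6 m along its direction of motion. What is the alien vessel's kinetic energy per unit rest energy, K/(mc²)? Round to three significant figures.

0.504

From L = L₀/γ: γ = 419/278.6 = 1.50395.
K/(mc²) = γ − 1 = 1.50395 − 1 = 0.504.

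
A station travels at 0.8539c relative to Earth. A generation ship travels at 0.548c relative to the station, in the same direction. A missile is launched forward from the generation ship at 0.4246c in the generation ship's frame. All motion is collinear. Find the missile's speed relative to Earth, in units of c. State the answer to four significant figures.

Compose velocities in two stages. Stage 1 (into S'): u₁ = (0.4246+0.548)/(1+0.4246×0.548) = 0.78901.
Stage 2 (into S): u = (0.78901+0.8539)/(1+0.78901×0.8539) = 0.98158, so the speed is 0.9816c.

0.9816c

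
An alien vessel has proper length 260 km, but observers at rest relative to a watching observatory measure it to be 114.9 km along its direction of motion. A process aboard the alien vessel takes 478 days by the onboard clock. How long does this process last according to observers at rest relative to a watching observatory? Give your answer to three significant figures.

1080 days

γ = L₀/L = 260/114.9 = 2.26284.
Δt = γΔτ = 2.26284 × 478 = 1080 days.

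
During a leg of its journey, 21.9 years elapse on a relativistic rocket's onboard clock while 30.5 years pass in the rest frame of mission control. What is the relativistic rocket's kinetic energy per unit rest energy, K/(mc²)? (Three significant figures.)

From Δt = γΔτ: γ = 30.5/21.9 = 1.39269.
K/(mc²) = γ − 1 = 1.39269 − 1 = 0.393.

0.393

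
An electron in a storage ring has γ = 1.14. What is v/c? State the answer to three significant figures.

β = √(1 − 1/γ²) = √(1 − 1/1.2996) = √0.230532 = 0.480.

0.480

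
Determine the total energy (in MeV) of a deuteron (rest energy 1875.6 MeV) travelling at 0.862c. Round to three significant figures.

γ = 1/√(1 − β²) = 1/√(1 − 0.743044) = 1/√0.256956 = 1/0.506908 = 1.9727.
Total energy: E = γmc² = 1.9727 × 1875.6 MeV = 3700 MeV.

3700 MeV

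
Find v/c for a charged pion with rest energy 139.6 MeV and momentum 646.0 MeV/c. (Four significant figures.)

βγ = pc/(mc²) = 646.0/139.6 = 4.6275.
Since γ² = 1 + (βγ)² = 22.4138, γ = √22.4138 = 4.73432, and β = (βγ)/γ = 4.6275/4.73432 = 0.9774.

0.9774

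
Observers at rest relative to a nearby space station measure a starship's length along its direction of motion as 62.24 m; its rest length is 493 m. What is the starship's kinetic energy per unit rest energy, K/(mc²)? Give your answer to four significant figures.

6.921

γ = L₀/L = 493/62.24 = 7.92095.
K/(mc²) = γ − 1 = 7.92095 − 1 = 6.921.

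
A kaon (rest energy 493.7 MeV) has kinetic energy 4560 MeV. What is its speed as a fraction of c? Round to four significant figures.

0.9952c

γ = 1 + K/(mc²) = 1 + 4560/493.7 = 10.236.
β = √(1 − 1/γ²) = √(1 − 0.0095442) = √0.9904558 = 0.9952.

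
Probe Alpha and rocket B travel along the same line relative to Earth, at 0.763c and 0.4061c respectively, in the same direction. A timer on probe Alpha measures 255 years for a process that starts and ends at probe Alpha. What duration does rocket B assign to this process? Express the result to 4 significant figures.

297.9 years

The velocity of probe Alpha relative to rocket B is (0.763 − 0.4061)c / (1 − 0.763×0.4061) = 0.51714c; relative speed 0.51714c.
At |u| = 0.51714c, γ = (1 − 0.267434)^(−1/2) = 1.1684.
Probe Alpha's interval is proper; time dilation gives Δt_B = γΔτ = 1.1684 × 255 years = 297.9 years.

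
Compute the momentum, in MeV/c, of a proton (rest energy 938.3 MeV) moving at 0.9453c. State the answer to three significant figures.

2720 MeV/c

β² = 0.89359209, so γ = 1/√0.10640791 = 3.0656.
Momentum: p = γβ·mc = 3.0656 × 0.9453 × 938.3 MeV/c = 2720 MeV/c.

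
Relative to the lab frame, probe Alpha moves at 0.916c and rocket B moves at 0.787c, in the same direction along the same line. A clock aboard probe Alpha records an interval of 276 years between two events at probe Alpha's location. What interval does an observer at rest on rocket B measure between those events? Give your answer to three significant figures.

Speed of probe Alpha in rocket B's frame: u = (v_A − v_B)/(1 − v_A v_B/c²) = (0.916 − 0.787)/(1 − 0.916×0.787) = 0.129/0.279108 = 0.46219; |u| = 0.46219c.
γ for this relative speed: γ = 1/√(1 − 0.21362) = 1.1277.
The clock on probe Alpha records proper time, so rocket B measures Δt = γΔτ = 1.1277 × 276 = 311 years.

311 years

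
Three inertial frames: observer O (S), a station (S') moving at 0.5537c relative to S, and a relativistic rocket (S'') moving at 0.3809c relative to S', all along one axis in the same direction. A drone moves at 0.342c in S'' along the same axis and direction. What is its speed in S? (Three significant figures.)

0.881c

Apply u = (u'+v)/(1+u'v) twice. Drone in the station frame: (0.342+0.3809)/(1+0.342·0.3809) = 0.7229/1.1302678 = 0.63958c.
That velocity, transformed to the rest frame of observer O: (0.63958+0.5537)/(1+0.63958·0.5537) = 1.19328/1.354135446 = 0.88121c.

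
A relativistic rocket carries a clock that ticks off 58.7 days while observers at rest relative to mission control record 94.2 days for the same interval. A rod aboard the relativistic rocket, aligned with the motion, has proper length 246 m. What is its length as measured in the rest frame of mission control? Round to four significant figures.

153.3 m

γ = Δt/Δτ = 94.2/58.7 = 1.60477.
The rod contracts by the same γ: 246 m / 1.60477 = 153.3 m.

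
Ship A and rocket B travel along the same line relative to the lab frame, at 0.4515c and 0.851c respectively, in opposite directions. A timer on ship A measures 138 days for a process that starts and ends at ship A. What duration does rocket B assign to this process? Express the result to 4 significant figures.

407.7 days

The velocity of ship A relative to rocket B is (0.4515 + 0.851)c / (1 + 0.4515×0.851) = 0.94096c; relative speed 0.94096c.
γ for this relative speed: γ = 1/√(1 − 0.885406) = 2.9541.
The clock on ship A records proper time, so rocket B measures Δt = γΔτ = 2.9541 × 138 = 407.7 days.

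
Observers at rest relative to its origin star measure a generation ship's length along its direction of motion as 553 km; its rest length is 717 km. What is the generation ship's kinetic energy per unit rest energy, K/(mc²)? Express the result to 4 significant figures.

0.2966

γ = L₀/L = 717/553 = 1.29656.
K/(mc²) = γ − 1 = 1.29656 − 1 = 0.2966.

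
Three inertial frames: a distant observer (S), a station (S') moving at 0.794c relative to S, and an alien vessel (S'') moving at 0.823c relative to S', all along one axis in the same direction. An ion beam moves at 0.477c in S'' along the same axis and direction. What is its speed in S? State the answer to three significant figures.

First combine the ion beam and alien vessel (S''→S'): u₁ = (0.477 + 0.823)/(1 + 0.477×0.823) = 1.3/1.392571 = 0.93353.
Then combine with the station (S'→S): u = (0.93353 + 0.794)/(1 + 0.93353×0.794) = 1.72753/1.74122282 = 0.99214.

0.992c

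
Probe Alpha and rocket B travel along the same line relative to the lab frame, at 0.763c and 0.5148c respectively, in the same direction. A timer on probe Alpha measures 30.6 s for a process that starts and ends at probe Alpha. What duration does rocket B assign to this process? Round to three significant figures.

33.5 s

Speed of probe Alpha in rocket B's frame: u = (v_A − v_B)/(1 − v_A v_B/c²) = (0.763 − 0.5148)/(1 − 0.763×0.5148) = 0.2482/0.6072076 = 0.40876; |u| = 0.40876c.
γ for this relative speed: γ = 1/√(1 − 0.167085) = 1.0957.
Probe Alpha's interval is proper; time dilation gives Δt_B = γΔτ = 1.0957 × 30.6 s = 33.5 s.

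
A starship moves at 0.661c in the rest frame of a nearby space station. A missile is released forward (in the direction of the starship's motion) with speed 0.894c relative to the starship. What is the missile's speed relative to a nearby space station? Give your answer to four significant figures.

In units of c, u = (u' + v)/(1 + u'v) with u' = 0.894 and v = 0.661.
Numerator: 0.894 + 0.661 = 1.555. Denominator: 1 + (0.894)(0.661) = 1.590934.
u = 1.555/1.590934 = 0.97741, so the speed is 0.9774c.

0.9774c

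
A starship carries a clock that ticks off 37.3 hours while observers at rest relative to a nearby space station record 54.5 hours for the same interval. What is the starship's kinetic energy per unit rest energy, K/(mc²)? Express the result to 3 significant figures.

0.461

From Δt = γΔτ: γ = 54.5/37.3 = 1.46113.
Since K = (γ−1)mc², K/(mc²) = 1.46113 − 1 = 0.461.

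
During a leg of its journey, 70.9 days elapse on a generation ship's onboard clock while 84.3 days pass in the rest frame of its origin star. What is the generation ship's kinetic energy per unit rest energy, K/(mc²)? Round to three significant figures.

From Δt = γΔτ: γ = 84.3/70.9 = 1.189.
Since K = (γ−1)mc², K/(mc²) = 1.189 − 1 = 0.189.

0.189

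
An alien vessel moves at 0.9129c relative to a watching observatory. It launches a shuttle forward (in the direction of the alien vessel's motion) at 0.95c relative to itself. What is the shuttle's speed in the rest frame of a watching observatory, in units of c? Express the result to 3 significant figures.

0.998c

Relativistic velocity addition: u = (u' + v)/(1 + u'v/c²), with u' = 0.95c and v = 0.9129c.
Numerator: 0.95 + 0.9129 = 1.8629. Denominator: 1 + (0.95)(0.9129) = 1.867255.
u = 1.8629/1.867255 = 0.99767, so the speed is 0.998c.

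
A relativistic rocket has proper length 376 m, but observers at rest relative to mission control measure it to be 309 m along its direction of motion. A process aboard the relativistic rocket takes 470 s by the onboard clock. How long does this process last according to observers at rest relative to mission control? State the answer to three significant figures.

Length contraction gives γ = L₀/L = 376/309 = 1.21683.
Δt = γΔτ = 1.21683 × 470 = 572 s.

572 s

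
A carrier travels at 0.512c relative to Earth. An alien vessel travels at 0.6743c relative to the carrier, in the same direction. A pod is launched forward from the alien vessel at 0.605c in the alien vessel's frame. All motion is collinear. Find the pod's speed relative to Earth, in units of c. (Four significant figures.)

Compose velocities in two stages. Stage 1 (into S'): u₁ = (0.605+0.6743)/(1+0.605×0.6743) = 0.90863.
Stage 2 (into S): u = (0.90863+0.512)/(1+0.90863×0.512) = 0.96957, so the speed is 0.9696c.

0.9696c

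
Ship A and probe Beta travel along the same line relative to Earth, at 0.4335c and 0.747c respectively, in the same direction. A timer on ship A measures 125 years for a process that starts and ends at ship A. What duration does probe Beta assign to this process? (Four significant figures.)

141.1 years

Speed of ship A in probe Beta's frame: u = (v_A − v_B)/(1 − v_A v_B/c²) = (0.4335 − 0.747)/(1 − 0.4335×0.747) = −0.3135/0.6761755 = −0.46364; |u| = 0.46364c.
γ for this relative speed: γ = 1/√(1 − 0.214962) = 1.1286.
The clock on ship A records proper time, so probe Beta measures Δt = γΔτ = 1.1286 × 125 = 141.1 years.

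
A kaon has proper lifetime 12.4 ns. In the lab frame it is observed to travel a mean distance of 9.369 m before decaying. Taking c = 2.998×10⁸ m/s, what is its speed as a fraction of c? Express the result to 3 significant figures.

0.930c

Lab distance = (lab lifetime)·v = γτ·βc, so βγ = d/(cτ) = 9.369/(2.998×10⁸ × 1.240×10^-8) = 2.5202.
With βγ = 2.5202: γ² = 1 + (βγ)² = 7.35141, and β = (βγ)/γ = 2.5202/2.71135 = 0.930.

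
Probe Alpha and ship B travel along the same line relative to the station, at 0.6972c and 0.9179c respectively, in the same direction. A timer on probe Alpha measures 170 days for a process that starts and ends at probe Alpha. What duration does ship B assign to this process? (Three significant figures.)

The velocity of probe Alpha relative to ship B is (0.6972 − 0.9179)c / (1 − 0.6972×0.9179) = −0.61299c; relative speed 0.61299c.
At |u| = 0.61299c, γ = (1 − 0.375757)^(−1/2) = 1.2657.
Probe Alpha's interval is proper; time dilation gives Δt_B = γΔτ = 1.2657 × 170 days = 215 days.

215 days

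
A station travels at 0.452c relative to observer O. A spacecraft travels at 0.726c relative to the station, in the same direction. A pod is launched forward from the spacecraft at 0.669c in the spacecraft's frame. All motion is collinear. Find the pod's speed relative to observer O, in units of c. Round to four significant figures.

Apply u = (u'+v)/(1+u'v) twice. Pod in the station frame: (0.669+0.726)/(1+0.669·0.726) = 1.395/1.485694 = 0.93896c.
That velocity, transformed to the rest frame of observer O: (0.93896+0.452)/(1+0.93896·0.452) = 1.39096/1.42440992 = 0.97652c.

0.9765c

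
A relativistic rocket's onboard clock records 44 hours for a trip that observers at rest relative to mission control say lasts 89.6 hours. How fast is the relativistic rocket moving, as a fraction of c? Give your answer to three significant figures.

γ = Δt/Δτ = 89.6/44 = 2.0364.
β = √(1 − 1/γ²) = √(1 − 0.241143) = √0.758857 = 0.871.

0.871c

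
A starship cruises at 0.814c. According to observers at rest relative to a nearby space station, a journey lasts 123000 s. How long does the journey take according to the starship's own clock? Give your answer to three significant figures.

With β = 0.814, γ = 1/√(1 − 0.814²) = 1/√0.337404 = 1.7216.
The starship's clock runs slow as seen from a nearby space station, so Δτ = Δt/γ = 123000/1.7216 = 71400 s.

71400 s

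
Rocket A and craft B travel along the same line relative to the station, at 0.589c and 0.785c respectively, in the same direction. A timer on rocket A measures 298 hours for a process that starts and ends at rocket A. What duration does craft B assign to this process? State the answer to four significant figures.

Speed of rocket A in craft B's frame: u = (v_A − v_B)/(1 − v_A v_B/c²) = (0.589 − 0.785)/(1 − 0.589×0.785) = −0.196/0.537635 = −0.36456; |u| = 0.36456c.
At |u| = 0.36456c, γ = (1 − 0.132904)^(−1/2) = 1.0739.
Rocket A's interval is proper; time dilation gives Δt_B = γΔτ = 1.0739 × 298 hours = 320.0 hours.

320.0 hours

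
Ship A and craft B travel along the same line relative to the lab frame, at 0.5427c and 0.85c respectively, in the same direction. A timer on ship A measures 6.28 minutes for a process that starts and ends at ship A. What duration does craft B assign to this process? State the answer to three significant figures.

Speed of ship A in craft B's frame: u = (v_A − v_B)/(1 − v_A v_B/c²) = (0.5427 − 0.85)/(1 − 0.5427×0.85) = −0.3073/0.538705 = −0.57044; |u| = 0.57044c.
γ for this relative speed: γ = 1/√(1 − 0.325402) = 1.2175.
Ship A's interval is proper; time dilation gives Δt_B = γΔτ = 1.2175 × 6.28 minutes = 7.65 minutes.

7.65 minutes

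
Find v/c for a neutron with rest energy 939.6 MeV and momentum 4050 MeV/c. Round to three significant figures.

0.974

βγ = pc/(mc²) = 4050/939.6 = 4.3103.
Since γ² = 1 + (βγ)² = 19.5787, γ = √19.5787 = 4.42478, and β = (βγ)/γ = 4.3103/4.42478 = 0.974.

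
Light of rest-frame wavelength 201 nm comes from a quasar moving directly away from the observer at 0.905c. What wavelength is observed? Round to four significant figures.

900.1 nm

Relativistic Doppler for wavelength: λ_obs = λ_src · √((1+β)/(1−β)).
With β = 0.905: factor = √(1.905/0.095) = 4.478.
λ_obs = 201 × 4.478 = 900.1 nm.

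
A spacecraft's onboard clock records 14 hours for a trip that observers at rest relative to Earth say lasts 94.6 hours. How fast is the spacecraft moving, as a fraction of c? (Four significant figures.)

γ = Δt/Δτ = 94.6/14 = 6.7571.
β = √(1 − 1/γ²) = √(1 − 0.0219018) = √0.9780982 = 0.9890.

0.9890c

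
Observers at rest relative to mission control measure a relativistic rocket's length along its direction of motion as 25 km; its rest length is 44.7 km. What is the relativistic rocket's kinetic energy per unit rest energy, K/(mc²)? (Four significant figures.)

From L = L₀/γ: γ = 44.7/25 = 1.788.
K/(mc²) = γ − 1 = 1.788 − 1 = 0.7880.

0.7880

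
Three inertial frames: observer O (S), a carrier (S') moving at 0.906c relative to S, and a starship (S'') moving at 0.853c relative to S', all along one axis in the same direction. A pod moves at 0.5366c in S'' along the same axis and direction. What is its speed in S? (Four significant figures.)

Apply u = (u'+v)/(1+u'v) twice. Pod in the carrier frame: (0.5366+0.853)/(1+0.5366·0.853) = 1.3896/1.4577198 = 0.95327c.
That velocity, transformed to the rest frame of observer O: (0.95327+0.906)/(1+0.95327·0.906) = 1.85927/1.86366262 = 0.99764c.

0.9976c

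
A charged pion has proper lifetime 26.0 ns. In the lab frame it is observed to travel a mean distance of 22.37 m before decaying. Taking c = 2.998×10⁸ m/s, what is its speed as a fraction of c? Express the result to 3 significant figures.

Lab distance = (lab lifetime)·v = γτ·βc, so βγ = d/(cτ) = 22.37/(2.998×10⁸ × 2.600×10^-8) = 2.8699.
With βγ = 2.8699: γ² = 1 + (βγ)² = 9.23633, and β = (βγ)/γ = 2.8699/3.03913 = 0.944.

0.944c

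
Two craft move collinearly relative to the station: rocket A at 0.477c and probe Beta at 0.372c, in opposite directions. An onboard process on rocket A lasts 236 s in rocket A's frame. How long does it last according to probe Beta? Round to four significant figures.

340.6 s

Speed of rocket A in probe Beta's frame: u = (v_A + v_B)/(1 + v_A v_B/c²) = (0.477 + 0.372)/(1 + 0.477×0.372) = 0.849/1.177444 = 0.72105; |u| = 0.72105c.
γ for this relative speed: γ = 1/√(1 − 0.519913) = 1.4432.
The clock on rocket A records proper time, so probe Beta measures Δt = γΔτ = 1.4432 × 236 = 340.6 s.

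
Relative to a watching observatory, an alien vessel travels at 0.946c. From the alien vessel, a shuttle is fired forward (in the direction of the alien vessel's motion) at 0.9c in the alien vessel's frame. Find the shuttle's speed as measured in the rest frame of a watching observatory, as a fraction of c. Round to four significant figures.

Relativistic velocity addition: u = (u' + v)/(1 + u'v/c²), with u' = 0.9c and v = 0.946c.
Numerator: 0.9 + 0.946 = 1.846. Denominator: 1 + (0.9)(0.946) = 1.8514.
u = 1.846/1.8514 = 0.99708, so the speed is 0.9971c.

0.9971c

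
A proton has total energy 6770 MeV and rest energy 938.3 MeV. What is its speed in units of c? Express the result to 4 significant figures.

γ = E/(mc²) = 6770/938.3 = 7.2152.
β = √(1 − 1/γ²) = √(1 − 0.0192089) = √0.9807911 = 0.9903.

0.9903c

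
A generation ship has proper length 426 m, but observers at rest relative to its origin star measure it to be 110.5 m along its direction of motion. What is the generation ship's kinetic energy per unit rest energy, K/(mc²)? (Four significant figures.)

2.855

Length contraction gives γ = L₀/L = 426/110.5 = 3.8552.
Since K = (γ−1)mc², K/(mc²) = 3.8552 − 1 = 2.855.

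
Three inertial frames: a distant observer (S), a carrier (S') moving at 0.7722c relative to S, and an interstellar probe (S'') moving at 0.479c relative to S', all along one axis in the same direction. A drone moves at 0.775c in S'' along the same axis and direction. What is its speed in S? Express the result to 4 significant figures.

0.9886c

Apply u = (u'+v)/(1+u'v) twice. Drone in the carrier frame: (0.775+0.479)/(1+0.775·0.479) = 1.254/1.371225 = 0.91451c.
That velocity, transformed to the rest frame of a distant observer: (0.91451+0.7722)/(1+0.91451·0.7722) = 1.68671/1.706184622 = 0.98859c.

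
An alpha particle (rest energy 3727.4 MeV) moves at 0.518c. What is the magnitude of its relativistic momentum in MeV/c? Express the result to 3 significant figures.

2260 MeV/c

With β = 0.518, γ = 1/√(1 − 0.518²) = 1/√0.731676 = 1.1691.
Momentum: p = γβ·mc = 1.1691 × 0.518 × 3727.4 MeV/c = 2260 MeV/c.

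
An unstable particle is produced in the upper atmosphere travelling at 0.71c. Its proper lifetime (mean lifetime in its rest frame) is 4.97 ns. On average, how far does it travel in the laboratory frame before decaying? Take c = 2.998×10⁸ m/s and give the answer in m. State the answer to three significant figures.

Lorentz factor: γ = (1 − 0.5041)^(−1/2) = 1.42.
Lab-frame lifetime: Δt = γτ = 1.42 × 4.97 ns = 7.0574 ns.
Distance: d = vΔt = 0.71 × 2.998×10⁸ m/s × 7.0574×10^-9 s = 1.50 m.

1.50 m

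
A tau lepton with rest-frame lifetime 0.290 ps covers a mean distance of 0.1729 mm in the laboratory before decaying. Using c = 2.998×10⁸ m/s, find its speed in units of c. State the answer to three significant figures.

0.893c

d = βγcτ ⇒ βγ = d/(cτ) = 1.729×10^-4 m / (8.6942×10^-5 m) = 1.9887.
β = (βγ)/√(1+(βγ)²) = 1.9887/√4.95493 = 0.893.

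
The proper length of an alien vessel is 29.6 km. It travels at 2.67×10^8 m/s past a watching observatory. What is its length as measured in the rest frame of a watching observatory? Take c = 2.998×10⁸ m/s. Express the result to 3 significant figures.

13.5 km

β = v/c = (2.67×10^8 m/s)/(2.998×10⁸ m/s) = 0.890594.
With β = 0.890594, γ = 1/√(1 − 0.890594²) = 1/√0.2068423 = 2.1988.
Length contraction: L = L₀/γ = 29.6/2.1988 = 13.5 km.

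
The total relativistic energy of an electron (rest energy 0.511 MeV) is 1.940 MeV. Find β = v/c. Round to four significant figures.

Total energy E = γmc² gives γ = 1.940/0.511 = 3.7965.
Hence β = √(1 − 1/γ²) = √(1 − 0.0693798) = √0.9306202 = 0.9647.

0.9647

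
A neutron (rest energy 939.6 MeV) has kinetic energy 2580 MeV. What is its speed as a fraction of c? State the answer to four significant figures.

0.9637c

γ = 1 + K/(mc²) = 1 + 2580/939.6 = 3.7458.
β = √(1 − 1/γ²) = √(1 − 0.0712707) = √0.9287293 = 0.9637.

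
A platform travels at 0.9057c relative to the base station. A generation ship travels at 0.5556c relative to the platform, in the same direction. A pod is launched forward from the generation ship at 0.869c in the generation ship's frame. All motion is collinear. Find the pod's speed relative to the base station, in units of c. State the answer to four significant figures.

Apply u = (u'+v)/(1+u'v) twice. Pod in the platform frame: (0.869+0.5556)/(1+0.869·0.5556) = 1.4246/1.4828164 = 0.96074c.
That velocity, transformed to the rest frame of the base station: (0.96074+0.9057)/(1+0.96074·0.9057) = 1.86644/1.870142218 = 0.99802c.

0.9980c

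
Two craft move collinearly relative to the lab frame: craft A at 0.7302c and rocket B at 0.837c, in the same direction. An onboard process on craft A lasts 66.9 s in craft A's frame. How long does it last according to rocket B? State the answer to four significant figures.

Transform craft A's velocity into rocket B's frame: (0.7302 − 0.837)/(1 − 0.7302·0.837) = −0.1068/0.3888226, so the relative speed is 0.27468c.
γ for this relative speed: γ = 1/√(1 − 0.0754491) = 1.04.
Craft A's interval is proper; time dilation gives Δt_B = γΔτ = 1.04 × 66.9 s = 69.58 s.

69.58 s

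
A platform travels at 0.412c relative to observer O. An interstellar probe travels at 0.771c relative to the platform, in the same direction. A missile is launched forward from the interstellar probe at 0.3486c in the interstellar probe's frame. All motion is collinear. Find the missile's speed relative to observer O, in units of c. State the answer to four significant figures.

Apply u = (u'+v)/(1+u'v) twice. Missile in the platform frame: (0.3486+0.771)/(1+0.3486·0.771) = 1.1196/1.2687706 = 0.88243c.
That velocity, transformed to the rest frame of observer O: (0.88243+0.412)/(1+0.88243·0.412) = 1.29443/1.36356116 = 0.9493c.

0.9493c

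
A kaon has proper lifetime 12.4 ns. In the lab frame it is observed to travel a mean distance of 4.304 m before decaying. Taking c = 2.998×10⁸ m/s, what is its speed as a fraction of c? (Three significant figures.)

0.757c

Lab distance = (lab lifetime)·v = γτ·βc, so βγ = d/(cτ) = 4.304/(2.998×10⁸ × 1.240×10^-8) = 1.1578.
With βγ = 1.1578: γ² = 1 + (βγ)² = 2.3405, and β = (βγ)/γ = 1.1578/1.52987 = 0.757.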